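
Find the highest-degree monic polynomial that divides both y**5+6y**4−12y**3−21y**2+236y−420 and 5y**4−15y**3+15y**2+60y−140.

Apply the Euclidean algorithm:
  y**5+6y**4−12y**3−21y**2+236y−420 = ((1/5)y+9/5)(5y**4−15y**3+15y**2+60y−140) + (12y**3−60y**2+156y−168)
  5y**4−15y**3+15y**2+60y−140 = ((5/12)y+5/6)(12y**3−60y**2+156y−168) + (0)
Last nonzero remainder: 12y**3−60y**2+156y−168. Dividing through by 12 gives the monic gcd y**3−5y**2+13y−14.

y**3−5y**2+13y−14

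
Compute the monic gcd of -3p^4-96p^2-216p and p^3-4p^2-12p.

By polynomial division,
  -3p^4-96p^2-216p = (-3p-12)(p^3-4p^2-12p) + (-180p^2-360p)
  p^3-4p^2-12p = (-(1/180)p+1/30)(-180p^2-360p) + (0)
Last nonzero remainder: -180p^2-360p. Dividing through by -180 gives the monic gcd p^2+2p.

p^2+2p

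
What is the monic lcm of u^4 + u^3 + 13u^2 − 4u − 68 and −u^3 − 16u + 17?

u^5 + 12u^3 − 17u^2 − 64u + 68

Repeated division with remainder:
  u^4 + u^3 + 13u^2 − 4u − 68 = (−u − 1)(−u^3 − 16u + 17) + (−3u^2 − 3u − 51)
  −u^3 − 16u + 17 = ((1/3)u − 1/3)(−3u^2 − 3u − 51) + (0)
Last nonzero remainder: −3u^2 − 3u − 51. Dividing through by −3 gives the monic gcd u^2 + u + 17.
Then lcm(f, g) = f·g / gcd(f, g); expanding and making the result monic gives the answer.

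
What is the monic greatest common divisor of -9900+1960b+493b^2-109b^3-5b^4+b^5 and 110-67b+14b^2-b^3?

22-9b+b^2

Repeated division with remainder:
  b^5-5b^4-109b^3+493b^2+1960b-9900 = (-b^2-9b+50)(-b^3+14b^2-67b+110) + (-700b^2+6300b-15400)
  -b^3+14b^2-67b+110 = ((1/700)b-1/140)(-700b^2+6300b-15400) + (0)
Last nonzero remainder: -700b^2+6300b-15400. Dividing through by -700 gives the monic gcd b^2-9b+22.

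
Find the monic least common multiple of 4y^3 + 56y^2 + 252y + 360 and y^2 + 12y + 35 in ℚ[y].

Euclidean algorithm in ℚ[y]:
  4y^3 + 56y^2 + 252y + 360 = (4y + 8)(y^2 + 12y + 35) + (16y + 80)
  y^2 + 12y + 35 = ((1/16)y + 7/16)(16y + 80) + (0)
Last nonzero remainder: 16y + 80. Dividing through by 16 gives the monic gcd y + 5.
Then lcm(f, g) = f·g / gcd(f, g); expanding and making the result monic gives the answer.

y^4 + 21y^3 + 161y^2 + 531y + 630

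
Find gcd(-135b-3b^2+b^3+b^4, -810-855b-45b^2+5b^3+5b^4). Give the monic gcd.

27+6b+b^2

Repeated division with remainder:
  b^4+b^3-3b^2-135b = (1/5)(5b^4+5b^3-45b^2-855b-810) + (6b^2+36b+162)
  5b^4+5b^3-45b^2-855b-810 = ((5/6)b^2-(25/6)b-5)(6b^2+36b+162) + (0)
Last nonzero remainder: 6b^2+36b+162. Dividing through by 6 gives the monic gcd b^2+6b+27.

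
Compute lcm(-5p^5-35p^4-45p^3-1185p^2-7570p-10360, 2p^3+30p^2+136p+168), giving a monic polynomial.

p^6+13p^5+51p^4+291p^3+2936p^2+11156p+12432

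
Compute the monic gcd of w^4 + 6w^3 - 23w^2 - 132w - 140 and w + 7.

w + 7

By polynomial division,
  w^4 + 6w^3 - 23w^2 - 132w - 140 = (w^3 - w^2 - 16w - 20)(w + 7) + (0)
The last nonzero remainder w + 7 is already monic.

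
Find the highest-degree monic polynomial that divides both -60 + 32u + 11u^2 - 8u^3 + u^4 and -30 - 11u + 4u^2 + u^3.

-6 - u + u^2

Repeated division with remainder:
  u^4 - 8u^3 + 11u^2 + 32u - 60 = (u - 12)(u^3 + 4u^2 - 11u - 30) + (70u^2 - 70u - 420)
  u^3 + 4u^2 - 11u - 30 = ((1/70)u + 1/14)(70u^2 - 70u - 420) + (0)
Last nonzero remainder: 70u^2 - 70u - 420. Dividing through by 70 gives the monic gcd u^2 - u - 6.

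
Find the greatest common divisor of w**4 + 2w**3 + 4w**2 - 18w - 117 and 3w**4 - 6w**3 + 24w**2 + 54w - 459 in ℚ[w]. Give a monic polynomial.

w**2 - 9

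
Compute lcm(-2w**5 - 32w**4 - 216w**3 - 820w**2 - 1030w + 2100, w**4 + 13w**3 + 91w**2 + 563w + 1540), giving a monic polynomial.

w**7 + 17w**6 + 168w**5 + 1222w**4 + 5677w**3 + 17505w**2 + 21610w - 46200

Euclidean algorithm in ℚ[w]:
  -2w**5 - 32w**4 - 216w**3 - 820w**2 - 1030w + 2100 = (-2w - 6)(w**4 + 13w**3 + 91w**2 + 563w + 1540) + (44w**3 + 852w**2 + 5428w + 11340)
  w**4 + 13w**3 + 91w**2 + 563w + 1540 = ((1/44)w - 35/242)(44w**3 + 852w**2 + 5428w + 11340) + ((10994/121)w**2 + (131928/121)w + 384790/121)
  44w**3 + 852w**2 + 5428w + 11340 = ((2662/5497)w + 19602/5497)((10994/121)w**2 + (131928/121)w + 384790/121) + (0)
Last nonzero remainder: (10994/121)w**2 + (131928/121)w + 384790/121. Dividing through by 10994/121 gives the monic gcd w**2 + 12w + 35.
Then lcm(f, g) = f·g / gcd(f, g); expanding and making the result monic gives the answer.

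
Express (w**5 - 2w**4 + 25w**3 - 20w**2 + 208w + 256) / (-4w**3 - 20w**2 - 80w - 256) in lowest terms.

Euclidean algorithm in ℚ[w]:
  w**5 - 2w**4 + 25w**3 - 20w**2 + 208w + 256 = (-(1/4)w**2 + (7/4)w - 10)(-4w**3 - 20w**2 - 80w - 256) + (-144w**2 - 144w - 2304)
  -4w**3 - 20w**2 - 80w - 256 = ((1/36)w + 1/9)(-144w**2 - 144w - 2304) + (0)
Last nonzero remainder: -144w**2 - 144w - 2304. Dividing through by -144 gives the monic gcd w**2 + w + 16.
Cancel w**2 + w + 16 from numerator and denominator to get the reduced form.

(-w**3 + 3w**2 - 12w - 16)/(4w + 16)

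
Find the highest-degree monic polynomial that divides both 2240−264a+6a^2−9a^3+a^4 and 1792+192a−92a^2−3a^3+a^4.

Repeated division with remainder:
  a^4−9a^3+6a^2−264a+2240 = (a^4−3a^3−92a^2+192a+1792) + (−6a^3+98a^2−456a+448)
  a^4−3a^3−92a^2+192a+1792 = (−(1/6)a−20/9)(−6a^3+98a^2−456a+448) + ((448/9)a^2−(2240/3)a+25088/9)
  −6a^3+98a^2−456a+448 = (−(27/224)a+9/56)((448/9)a^2−(2240/3)a+25088/9) + (0)
Last nonzero remainder: (448/9)a^2−(2240/3)a+25088/9. Dividing through by 448/9 gives the monic gcd a^2−15a+56.

56−15a+a^2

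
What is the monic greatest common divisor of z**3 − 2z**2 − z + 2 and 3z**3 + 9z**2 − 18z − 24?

Euclidean algorithm in ℚ[z]:
  z**3 − 2z**2 − z + 2 = (1/3)(3z**3 + 9z**2 − 18z − 24) + (−5z**2 + 5z + 10)
  3z**3 + 9z**2 − 18z − 24 = (−(3/5)z − 12/5)(−5z**2 + 5z + 10) + (0)
Last nonzero remainder: −5z**2 + 5z + 10. Dividing through by −5 gives the monic gcd z**2 − z − 2.

z**2 − z − 2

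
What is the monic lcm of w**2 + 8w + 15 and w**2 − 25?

w**3 + 3w**2 − 25w − 75

Euclidean algorithm in ℚ[w]:
  w**2 + 8w + 15 = (w**2 − 25) + (8w + 40)
  w**2 − 25 = ((1/8)w − 5/8)(8w + 40) + (0)
Last nonzero remainder: 8w + 40. Dividing through by 8 gives the monic gcd w + 5.
Then lcm(f, g) = f·g / gcd(f, g); expanding and making the result monic gives the answer.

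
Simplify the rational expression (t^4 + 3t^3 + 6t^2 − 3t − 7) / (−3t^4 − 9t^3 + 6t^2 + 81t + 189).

Euclidean algorithm in ℚ[t]:
  t^4 + 3t^3 + 6t^2 − 3t − 7 = (−1/3)(−3t^4 − 9t^3 + 6t^2 + 81t + 189) + (8t^2 + 24t + 56)
  −3t^4 − 9t^3 + 6t^2 + 81t + 189 = (−(3/8)t^2 + 27/8)(8t^2 + 24t + 56) + (0)
Last nonzero remainder: 8t^2 + 24t + 56. Dividing through by 8 gives the monic gcd t^2 + 3t + 7.
Cancel t^2 + 3t + 7 from numerator and denominator to get the reduced form.

(−t^2 + 1)/(3t^2 − 27)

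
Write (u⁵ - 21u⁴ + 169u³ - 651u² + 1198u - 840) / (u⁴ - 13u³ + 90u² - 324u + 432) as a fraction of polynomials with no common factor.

(u³ - 14u² + 59u - 70)/(u² - 6u + 36)

By polynomial division,
  u⁵ - 21u⁴ + 169u³ - 651u² + 1198u - 840 = (u - 8)(u⁴ - 13u³ + 90u² - 324u + 432) + (-25u³ + 393u² - 1826u + 2616)
  u⁴ - 13u³ + 90u² - 324u + 432 = (-(1/25)u - 68/625)(-25u³ + 393u² - 1826u + 2616) + ((37324/625)u² - (261268/625)u + 447888/625)
  -25u³ + 393u² - 1826u + 2616 = (-(15625/37324)u + 68125/18662)((37324/625)u² - (261268/625)u + 447888/625) + (0)
Last nonzero remainder: (37324/625)u² - (261268/625)u + 447888/625. Dividing through by 37324/625 gives the monic gcd u² - 7u + 12.
Cancel u² - 7u + 12 from numerator and denominator to get the reduced form.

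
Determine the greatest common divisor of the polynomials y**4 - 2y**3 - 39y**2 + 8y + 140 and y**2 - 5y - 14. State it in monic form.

y**2 - 5y - 14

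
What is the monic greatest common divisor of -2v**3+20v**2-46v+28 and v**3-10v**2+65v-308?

Apply the Euclidean algorithm:
  -2v**3+20v**2-46v+28 = (-2)(v**3-10v**2+65v-308) + (84v-588)
  v**3-10v**2+65v-308 = ((1/84)v**2-(1/28)v+11/21)(84v-588) + (0)
Last nonzero remainder: 84v-588. Dividing through by 84 gives the monic gcd v-7.

v-7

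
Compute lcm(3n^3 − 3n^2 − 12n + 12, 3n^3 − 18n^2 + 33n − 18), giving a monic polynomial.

n^4 − 4n^3 − n^2 + 16n − 12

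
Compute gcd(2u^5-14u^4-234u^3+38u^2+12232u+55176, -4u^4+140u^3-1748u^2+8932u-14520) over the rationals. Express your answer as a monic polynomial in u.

u^2-22u+121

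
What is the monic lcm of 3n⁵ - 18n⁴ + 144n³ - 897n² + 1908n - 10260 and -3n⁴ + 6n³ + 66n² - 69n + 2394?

n⁷ - 7n⁶ + 12n⁵ - 95n⁴ - 1081n³ + 8502n² - 23292n + 143640

Repeated division with remainder:
  3n⁵ - 18n⁴ + 144n³ - 897n² + 1908n - 10260 = (-n + 4)(-3n⁴ + 6n³ + 66n² - 69n + 2394) + (186n³ - 1230n² + 4578n - 19836)
  -3n⁴ + 6n³ + 66n² - 69n + 2394 = (-(1/62)n - 143/1922)(186n³ - 1230n² + 4578n - 19836) + ((46440/961)n² - (46440/961)n + 882360/961)
  186n³ - 1230n² + 4578n - 19836 = ((29791/7740)n - 27869/1290)((46440/961)n² - (46440/961)n + 882360/961) + (0)
Last nonzero remainder: (46440/961)n² - (46440/961)n + 882360/961. Dividing through by 46440/961 gives the monic gcd n² - n + 19.
Then lcm(f, g) = f·g / gcd(f, g); expanding and making the result monic gives the answer.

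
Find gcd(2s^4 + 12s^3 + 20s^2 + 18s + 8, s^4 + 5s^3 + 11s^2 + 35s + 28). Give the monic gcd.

By polynomial division,
  2s^4 + 12s^3 + 20s^2 + 18s + 8 = (2)(s^4 + 5s^3 + 11s^2 + 35s + 28) + (2s^3 − 2s^2 − 52s − 48)
  s^4 + 5s^3 + 11s^2 + 35s + 28 = ((1/2)s + 3)(2s^3 − 2s^2 − 52s − 48) + (43s^2 + 215s + 172)
  2s^3 − 2s^2 − 52s − 48 = ((2/43)s − 12/43)(43s^2 + 215s + 172) + (0)
Last nonzero remainder: 43s^2 + 215s + 172. Dividing through by 43 gives the monic gcd s^2 + 5s + 4.

s^2 + 5s + 4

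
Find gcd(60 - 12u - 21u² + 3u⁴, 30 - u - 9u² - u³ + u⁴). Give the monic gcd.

Apply the Euclidean algorithm:
  3u⁴ - 21u² - 12u + 60 = (3)(u⁴ - u³ - 9u² - u + 30) + (3u³ + 6u² - 9u - 30)
  u⁴ - u³ - 9u² - u + 30 = ((1/3)u - 1)(3u³ + 6u² - 9u - 30) + (0)
Last nonzero remainder: 3u³ + 6u² - 9u - 30. Dividing through by 3 gives the monic gcd u³ + 2u² - 3u - 10.

-10 - 3u + 2u² + u³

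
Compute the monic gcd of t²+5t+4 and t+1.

t+1

Repeated division with remainder:
  t²+5t+4 = (t+4)(t+1) + (0)
The last nonzero remainder t+1 is already monic.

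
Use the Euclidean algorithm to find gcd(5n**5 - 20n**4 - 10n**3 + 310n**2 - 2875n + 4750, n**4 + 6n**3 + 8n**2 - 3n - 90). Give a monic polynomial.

n**2 + 3n - 10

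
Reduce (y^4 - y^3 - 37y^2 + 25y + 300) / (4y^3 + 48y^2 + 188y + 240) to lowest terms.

(y^2 - 9y + 20)/(4y + 16)

Apply the Euclidean algorithm:
  y^4 - y^3 - 37y^2 + 25y + 300 = ((1/4)y - 13/4)(4y^3 + 48y^2 + 188y + 240) + (72y^2 + 576y + 1080)
  4y^3 + 48y^2 + 188y + 240 = ((1/18)y + 2/9)(72y^2 + 576y + 1080) + (0)
Last nonzero remainder: 72y^2 + 576y + 1080. Dividing through by 72 gives the monic gcd y^2 + 8y + 15.
Cancel y^2 + 8y + 15 from numerator and denominator to get the reduced form.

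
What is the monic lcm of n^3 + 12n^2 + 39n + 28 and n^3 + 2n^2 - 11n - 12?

n^4 + 9n^3 + 3n^2 - 89n - 84

Repeated division with remainder:
  n^3 + 12n^2 + 39n + 28 = (n^3 + 2n^2 - 11n - 12) + (10n^2 + 50n + 40)
  n^3 + 2n^2 - 11n - 12 = ((1/10)n - 3/10)(10n^2 + 50n + 40) + (0)
Last nonzero remainder: 10n^2 + 50n + 40. Dividing through by 10 gives the monic gcd n^2 + 5n + 4.
Then lcm(f, g) = f·g / gcd(f, g); expanding and making the result monic gives the answer.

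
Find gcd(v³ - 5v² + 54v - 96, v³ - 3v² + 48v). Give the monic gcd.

v² - 3v + 48

By polynomial division,
  v³ - 5v² + 54v - 96 = (v³ - 3v² + 48v) + (-2v² + 6v - 96)
  v³ - 3v² + 48v = (-(1/2)v)(-2v² + 6v - 96) + (0)
Last nonzero remainder: -2v² + 6v - 96. Dividing through by -2 gives the monic gcd v² - 3v + 48.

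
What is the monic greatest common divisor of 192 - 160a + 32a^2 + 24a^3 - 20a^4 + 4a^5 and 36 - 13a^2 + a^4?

12 - 4a - 3a^2 + a^3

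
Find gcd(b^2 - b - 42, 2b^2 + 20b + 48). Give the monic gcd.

Euclidean algorithm in ℚ[b]:
  b^2 - b - 42 = (1/2)(2b^2 + 20b + 48) + (-11b - 66)
  2b^2 + 20b + 48 = (-(2/11)b - 8/11)(-11b - 66) + (0)
Last nonzero remainder: -11b - 66. Dividing through by -11 gives the monic gcd b + 6.

b + 6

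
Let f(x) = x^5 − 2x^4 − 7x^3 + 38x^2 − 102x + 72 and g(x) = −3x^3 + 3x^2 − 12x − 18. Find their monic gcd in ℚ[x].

x^2 − 2x + 6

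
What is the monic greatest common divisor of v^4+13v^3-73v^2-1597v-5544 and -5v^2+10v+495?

v^2-2v-99

Repeated division with remainder:
  v^4+13v^3-73v^2-1597v-5544 = (-(1/5)v^2-3v-56/5)(-5v^2+10v+495) + (0)
Last nonzero remainder: -5v^2+10v+495. Dividing through by -5 gives the monic gcd v^2-2v-99.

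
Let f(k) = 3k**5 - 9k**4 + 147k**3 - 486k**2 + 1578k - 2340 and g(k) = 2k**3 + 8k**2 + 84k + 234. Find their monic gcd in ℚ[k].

Apply the Euclidean algorithm:
  3k**5 - 9k**4 + 147k**3 - 486k**2 + 1578k - 2340 = ((3/2)k**2 - (21/2)k + 105/2)(2k**3 + 8k**2 + 84k + 234) + (-375k**2 - 375k - 14625)
  2k**3 + 8k**2 + 84k + 234 = (-(2/375)k - 2/125)(-375k**2 - 375k - 14625) + (0)
Last nonzero remainder: -375k**2 - 375k - 14625. Dividing through by -375 gives the monic gcd k**2 + k + 39.

k**2 + k + 39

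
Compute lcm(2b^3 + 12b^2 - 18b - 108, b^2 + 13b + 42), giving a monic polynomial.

b^4 + 13b^3 + 33b^2 - 117b - 378

Apply the Euclidean algorithm:
  2b^3 + 12b^2 - 18b - 108 = (2b - 14)(b^2 + 13b + 42) + (80b + 480)
  b^2 + 13b + 42 = ((1/80)b + 7/80)(80b + 480) + (0)
Last nonzero remainder: 80b + 480. Dividing through by 80 gives the monic gcd b + 6.
Then lcm(f, g) = f·g / gcd(f, g); expanding and making the result monic gives the answer.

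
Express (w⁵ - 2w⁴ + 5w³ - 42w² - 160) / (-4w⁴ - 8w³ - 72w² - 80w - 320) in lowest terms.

By polynomial division,
  w⁵ - 2w⁴ + 5w³ - 42w² - 160 = (-(1/4)w + 1)(-4w⁴ - 8w³ - 72w² - 80w - 320) + (-5w³ + 10w² + 160)
  -4w⁴ - 8w³ - 72w² - 80w - 320 = ((4/5)w + 16/5)(-5w³ + 10w² + 160) + (-104w² - 208w - 832)
  -5w³ + 10w² + 160 = ((5/104)w - 5/26)(-104w² - 208w - 832) + (0)
Last nonzero remainder: -104w² - 208w - 832. Dividing through by -104 gives the monic gcd w² + 2w + 8.
Cancel w² + 2w + 8 from numerator and denominator to get the reduced form.

(-w³ + 4w² - 5w + 20)/(4w² + 40)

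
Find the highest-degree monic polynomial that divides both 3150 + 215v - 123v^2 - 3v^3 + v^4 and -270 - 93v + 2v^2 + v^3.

Repeated division with remainder:
  v^4 - 3v^3 - 123v^2 + 215v + 3150 = (v - 5)(v^3 + 2v^2 - 93v - 270) + (-20v^2 + 20v + 1800)
  v^3 + 2v^2 - 93v - 270 = (-(1/20)v - 3/20)(-20v^2 + 20v + 1800) + (0)
Last nonzero remainder: -20v^2 + 20v + 1800. Dividing through by -20 gives the monic gcd v^2 - v - 90.

-90 - v + v^2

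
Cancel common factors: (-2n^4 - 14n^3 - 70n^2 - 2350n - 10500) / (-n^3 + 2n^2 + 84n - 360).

Apply the Euclidean algorithm:
  -2n^4 - 14n^3 - 70n^2 - 2350n - 10500 = (2n + 18)(-n^3 + 2n^2 + 84n - 360) + (-274n^2 - 3142n - 4020)
  -n^3 + 2n^2 + 84n - 360 = ((1/274)n - 1845/37538)(-274n^2 - 3142n - 4020) + (-(1046529/18769)n - 10465290/18769)
  -274n^2 - 3142n - 4020 = ((5142706/1046529)n + 2515046/348843)(-(1046529/18769)n - 10465290/18769) + (0)
Last nonzero remainder: -(1046529/18769)n - 10465290/18769. Dividing through by -1046529/18769 gives the monic gcd n + 10.
Cancel n + 10 from numerator and denominator to get the reduced form.

(2n^3 - 6n^2 + 130n + 1050)/(n^2 - 12n + 36)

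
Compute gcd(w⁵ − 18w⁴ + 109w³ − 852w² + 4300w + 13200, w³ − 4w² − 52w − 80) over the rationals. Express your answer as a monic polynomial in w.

w² − 8w − 20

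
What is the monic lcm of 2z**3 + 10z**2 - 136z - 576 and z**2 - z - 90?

By polynomial division,
  2z**3 + 10z**2 - 136z - 576 = (2z + 12)(z**2 - z - 90) + (56z + 504)
  z**2 - z - 90 = ((1/56)z - 5/28)(56z + 504) + (0)
Last nonzero remainder: 56z + 504. Dividing through by 56 gives the monic gcd z + 9.
Then lcm(f, g) = f·g / gcd(f, g); expanding and making the result monic gives the answer.

z**4 - 5z**3 - 118z**2 + 392z + 2880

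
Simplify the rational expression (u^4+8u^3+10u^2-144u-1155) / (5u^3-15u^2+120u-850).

Repeated division with remainder:
  u^4+8u^3+10u^2-144u-1155 = ((1/5)u+11/5)(5u^3-15u^2+120u-850) + (19u^2-238u+715)
  5u^3-15u^2+120u-850 = ((5/19)u+905/361)(19u^2-238u+715) + ((190785/361)u-953925/361)
  19u^2-238u+715 = ((6859/190785)u-51623/190785)((190785/361)u-953925/361) + (0)
Last nonzero remainder: (190785/361)u-953925/361. Dividing through by 190785/361 gives the monic gcd u-5.
Cancel u-5 from numerator and denominator to get the reduced form.

(u^3+13u^2+75u+231)/(5u^2+10u+170)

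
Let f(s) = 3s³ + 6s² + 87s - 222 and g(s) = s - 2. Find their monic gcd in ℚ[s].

s - 2

Apply the Euclidean algorithm:
  3s³ + 6s² + 87s - 222 = (3s² + 12s + 111)(s - 2) + (0)
The last nonzero remainder s - 2 is already monic.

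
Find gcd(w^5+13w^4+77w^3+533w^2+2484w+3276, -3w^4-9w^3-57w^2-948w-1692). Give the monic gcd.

w^2+8w+12

Repeated division with remainder:
  w^5+13w^4+77w^3+533w^2+2484w+3276 = (-(1/3)w-10/3)(-3w^4-9w^3-57w^2-948w-1692) + (28w^3+27w^2-1240w-2364)
  -3w^4-9w^3-57w^2-948w-1692 = (-(3/28)w-171/784)(28w^3+27w^2-1240w-2364) + (-(144231/784)w^2-(144231/98)w-432693/196)
  28w^3+27w^2-1240w-2364 = (-(21952/144231)w+154448/144231)(-(144231/784)w^2-(144231/98)w-432693/196) + (0)
Last nonzero remainder: -(144231/784)w^2-(144231/98)w-432693/196. Dividing through by -144231/784 gives the monic gcd w^2+8w+12.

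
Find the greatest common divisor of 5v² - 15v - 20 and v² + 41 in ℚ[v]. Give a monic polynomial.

1

Apply the Euclidean algorithm:
  5v² - 15v - 20 = (5)(v² + 41) + (-15v - 225)
  v² + 41 = (-(1/15)v + 1)(-15v - 225) + (266)
  -15v - 225 = (-(15/266)v - 225/266)(266) + (0)
The last nonzero remainder is the constant 266, so the polynomials are coprime and gcd = 1.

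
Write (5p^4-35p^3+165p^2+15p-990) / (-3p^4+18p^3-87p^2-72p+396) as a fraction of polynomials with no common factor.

Apply the Euclidean algorithm:
  5p^4-35p^3+165p^2+15p-990 = (-5/3)(-3p^4+18p^3-87p^2-72p+396) + (-5p^3+20p^2-105p-330)
  -3p^4+18p^3-87p^2-72p+396 = ((3/5)p-6/5)(-5p^3+20p^2-105p-330) + (0)
Last nonzero remainder: -5p^3+20p^2-105p-330. Dividing through by -5 gives the monic gcd p^3-4p^2+21p+66.
Cancel p^3-4p^2+21p+66 from numerator and denominator to get the reduced form.

(-5p+15)/(3p-6)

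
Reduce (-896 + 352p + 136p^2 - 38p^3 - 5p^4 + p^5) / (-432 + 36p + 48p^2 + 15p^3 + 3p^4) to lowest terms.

(112 - 16p - 7p^2 + p^3)/(54 + 9p + 3p^2)

Repeated division with remainder:
  p^5 - 5p^4 - 38p^3 + 136p^2 + 352p - 896 = ((1/3)p - 10/3)(3p^4 + 15p^3 + 48p^2 + 36p - 432) + (-4p^3 + 284p^2 + 616p - 2336)
  3p^4 + 15p^3 + 48p^2 + 36p - 432 = (-(3/4)p - 57)(-4p^3 + 284p^2 + 616p - 2336) + (16698p^2 + 33396p - 133584)
  -4p^3 + 284p^2 + 616p - 2336 = (-(2/8349)p + 146/8349)(16698p^2 + 33396p - 133584) + (0)
Last nonzero remainder: 16698p^2 + 33396p - 133584. Dividing through by 16698 gives the monic gcd p^2 + 2p - 8.
Cancel p^2 + 2p - 8 from numerator and denominator to get the reduced form.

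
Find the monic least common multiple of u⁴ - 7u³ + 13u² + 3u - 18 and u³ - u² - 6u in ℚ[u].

u⁶ - 5u⁵ - u⁴ + 29u³ - 12u² - 36u

Apply the Euclidean algorithm:
  u⁴ - 7u³ + 13u² + 3u - 18 = (u - 6)(u³ - u² - 6u) + (13u² - 33u - 18)
  u³ - u² - 6u = ((1/13)u + 20/169)(13u² - 33u - 18) + (-(120/169)u + 360/169)
  13u² - 33u - 18 = (-(2197/120)u - 169/20)(-(120/169)u + 360/169) + (0)
Last nonzero remainder: -(120/169)u + 360/169. Dividing through by -120/169 gives the monic gcd u - 3.
Then lcm(f, g) = f·g / gcd(f, g); expanding and making the result monic gives the answer.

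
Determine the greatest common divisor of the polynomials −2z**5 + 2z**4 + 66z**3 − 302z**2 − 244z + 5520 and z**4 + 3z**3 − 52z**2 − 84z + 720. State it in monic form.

z**2 + z − 30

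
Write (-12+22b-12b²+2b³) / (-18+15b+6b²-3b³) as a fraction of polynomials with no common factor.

Repeated division with remainder:
  2b³-12b²+22b-12 = (-2/3)(-3b³+6b²+15b-18) + (-8b²+32b-24)
  -3b³+6b²+15b-18 = ((3/8)b+3/4)(-8b²+32b-24) + (0)
Last nonzero remainder: -8b²+32b-24. Dividing through by -8 gives the monic gcd b²-4b+3.
Cancel b²-4b+3 from numerator and denominator to get the reduced form.

(4-2b)/(6+3b)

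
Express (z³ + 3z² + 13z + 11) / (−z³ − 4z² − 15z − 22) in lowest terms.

(−z − 1)/(z + 2)

By polynomial division,
  z³ + 3z² + 13z + 11 = (−1)(−z³ − 4z² − 15z − 22) + (−z² − 2z − 11)
  −z³ − 4z² − 15z − 22 = (z + 2)(−z² − 2z − 11) + (0)
Last nonzero remainder: −z² − 2z − 11. Dividing through by −1 gives the monic gcd z² + 2z + 11.
Cancel z² + 2z + 11 from numerator and denominator to get the reduced form.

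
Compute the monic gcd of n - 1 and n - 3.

1

By polynomial division,
  n - 1 = (n - 3) + (2)
  n - 3 = ((1/2)n - 3/2)(2) + (0)
The last nonzero remainder is the constant 2, so the polynomials are coprime and gcd = 1.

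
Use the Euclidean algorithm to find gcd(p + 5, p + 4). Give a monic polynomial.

1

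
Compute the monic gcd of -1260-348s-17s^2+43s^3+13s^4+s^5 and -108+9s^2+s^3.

By polynomial division,
  s^5+13s^4+43s^3-17s^2-348s-1260 = (s^2+4s+7)(s^3+9s^2-108) + (28s^2+84s-504)
  s^3+9s^2-108 = ((1/28)s+3/14)(28s^2+84s-504) + (0)
Last nonzero remainder: 28s^2+84s-504. Dividing through by 28 gives the monic gcd s^2+3s-18.

-18+3s+s^2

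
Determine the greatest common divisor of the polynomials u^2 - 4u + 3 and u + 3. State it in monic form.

1

By polynomial division,
  u^2 - 4u + 3 = (u - 7)(u + 3) + (24)
  u + 3 = ((1/24)u + 1/8)(24) + (0)
The last nonzero remainder is the constant 24, so the polynomials are coprime and gcd = 1.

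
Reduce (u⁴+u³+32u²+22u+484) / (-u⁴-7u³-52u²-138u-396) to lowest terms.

(-u²+3u-22)/(u²+3u+18)

Apply the Euclidean algorithm:
  u⁴+u³+32u²+22u+484 = (-1)(-u⁴-7u³-52u²-138u-396) + (-6u³-20u²-116u+88)
  -u⁴-7u³-52u²-138u-396 = ((1/6)u+11/18)(-6u³-20u²-116u+88) + (-(184/9)u²-(736/9)u-4048/9)
  -6u³-20u²-116u+88 = ((27/92)u-9/46)(-(184/9)u²-(736/9)u-4048/9) + (0)
Last nonzero remainder: -(184/9)u²-(736/9)u-4048/9. Dividing through by -184/9 gives the monic gcd u²+4u+22.
Cancel u²+4u+22 from numerator and denominator to get the reduced form.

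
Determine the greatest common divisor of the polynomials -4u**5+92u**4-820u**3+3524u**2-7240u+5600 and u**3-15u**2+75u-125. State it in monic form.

By polynomial division,
  -4u**5+92u**4-820u**3+3524u**2-7240u+5600 = (-4u**2+32u-40)(u**3-15u**2+75u-125) + (24u**2-240u+600)
  u**3-15u**2+75u-125 = ((1/24)u-5/24)(24u**2-240u+600) + (0)
Last nonzero remainder: 24u**2-240u+600. Dividing through by 24 gives the monic gcd u**2-10u+25.

u**2-10u+25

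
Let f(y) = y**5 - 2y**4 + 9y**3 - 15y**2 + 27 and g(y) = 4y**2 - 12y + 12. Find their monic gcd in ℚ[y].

y**2 - 3y + 3

Euclidean algorithm in ℚ[y]:
  y**5 - 2y**4 + 9y**3 - 15y**2 + 27 = ((1/4)y**3 + (1/4)y**2 + (9/4)y + 9/4)(4y**2 - 12y + 12) + (0)
Last nonzero remainder: 4y**2 - 12y + 12. Dividing through by 4 gives the monic gcd y**2 - 3y + 3.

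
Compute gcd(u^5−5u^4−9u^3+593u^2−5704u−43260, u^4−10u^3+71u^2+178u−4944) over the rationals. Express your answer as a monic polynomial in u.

u^3−2u^2+55u+618

Euclidean algorithm in ℚ[u]:
  u^5−5u^4−9u^3+593u^2−5704u−43260 = (u+5)(u^4−10u^3+71u^2+178u−4944) + (−30u^3+60u^2−1650u−18540)
  u^4−10u^3+71u^2+178u−4944 = (−(1/30)u+4/15)(−30u^3+60u^2−1650u−18540) + (0)
Last nonzero remainder: −30u^3+60u^2−1650u−18540. Dividing through by −30 gives the monic gcd u^3−2u^2+55u+618.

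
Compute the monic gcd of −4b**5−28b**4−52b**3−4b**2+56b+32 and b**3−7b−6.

b**2+3b+2

By polynomial division,
  −4b**5−28b**4−52b**3−4b**2+56b+32 = (−4b**2−28b−80)(b**3−7b−6) + (−224b**2−672b−448)
  b**3−7b−6 = (−(1/224)b+3/224)(−224b**2−672b−448) + (0)
Last nonzero remainder: −224b**2−672b−448. Dividing through by −224 gives the monic gcd b**2+3b+2.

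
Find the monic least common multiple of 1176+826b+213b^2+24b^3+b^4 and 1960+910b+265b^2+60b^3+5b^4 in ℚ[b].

Euclidean algorithm in ℚ[b]:
  b^4+24b^3+213b^2+826b+1176 = (1/5)(5b^4+60b^3+265b^2+910b+1960) + (12b^3+160b^2+644b+784)
  5b^4+60b^3+265b^2+910b+1960 = ((5/12)b-5/9)(12b^3+160b^2+644b+784) + ((770/9)b^2+(8470/9)b+21560/9)
  12b^3+160b^2+644b+784 = ((54/385)b+18/55)((770/9)b^2+(8470/9)b+21560/9) + (0)
Last nonzero remainder: (770/9)b^2+(8470/9)b+21560/9. Dividing through by 770/9 gives the monic gcd b^2+11b+28.
Then lcm(f, g) = f·g / gcd(f, g); expanding and making the result monic gives the answer.

16464+12740b+4984b^2+1375b^3+251b^4+25b^5+b^6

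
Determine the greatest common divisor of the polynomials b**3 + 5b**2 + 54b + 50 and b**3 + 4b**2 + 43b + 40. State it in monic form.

Euclidean algorithm in ℚ[b]:
  b**3 + 5b**2 + 54b + 50 = (b**3 + 4b**2 + 43b + 40) + (b**2 + 11b + 10)
  b**3 + 4b**2 + 43b + 40 = (b - 7)(b**2 + 11b + 10) + (110b + 110)
  b**2 + 11b + 10 = ((1/110)b + 1/11)(110b + 110) + (0)
Last nonzero remainder: 110b + 110. Dividing through by 110 gives the monic gcd b + 1.

b + 1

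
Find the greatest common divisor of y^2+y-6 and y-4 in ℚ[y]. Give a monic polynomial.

Apply the Euclidean algorithm:
  y^2+y-6 = (y+5)(y-4) + (14)
  y-4 = ((1/14)y-2/7)(14) + (0)
The last nonzero remainder is the constant 14, so the polynomials are coprime and gcd = 1.

1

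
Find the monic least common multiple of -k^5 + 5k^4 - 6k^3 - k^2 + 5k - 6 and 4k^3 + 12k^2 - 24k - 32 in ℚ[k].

k^6 - k^5 - 14k^4 + 25k^3 - k^2 - 14k + 24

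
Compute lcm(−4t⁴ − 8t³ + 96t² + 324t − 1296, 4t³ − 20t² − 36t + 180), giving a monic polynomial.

t⁶ − 43t⁴ − 63t³ + 846t² + 567t − 4860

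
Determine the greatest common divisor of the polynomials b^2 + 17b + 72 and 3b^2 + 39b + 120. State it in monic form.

By polynomial division,
  b^2 + 17b + 72 = (1/3)(3b^2 + 39b + 120) + (4b + 32)
  3b^2 + 39b + 120 = ((3/4)b + 15/4)(4b + 32) + (0)
Last nonzero remainder: 4b + 32. Dividing through by 4 gives the monic gcd b + 8.

b + 8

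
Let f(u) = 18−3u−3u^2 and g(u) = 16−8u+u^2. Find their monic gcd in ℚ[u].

1

Euclidean algorithm in ℚ[u]:
  −3u^2−3u+18 = (−3)(u^2−8u+16) + (−27u+66)
  u^2−8u+16 = (−(1/27)u+50/243)(−27u+66) + (196/81)
  −27u+66 = (−(2187/196)u+2673/98)(196/81) + (0)
The last nonzero remainder is the constant 196/81, so the polynomials are coprime and gcd = 1.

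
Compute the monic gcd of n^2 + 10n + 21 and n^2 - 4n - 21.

n + 3

Apply the Euclidean algorithm:
  n^2 + 10n + 21 = (n^2 - 4n - 21) + (14n + 42)
  n^2 - 4n - 21 = ((1/14)n - 1/2)(14n + 42) + (0)
Last nonzero remainder: 14n + 42. Dividing through by 14 gives the monic gcd n + 3.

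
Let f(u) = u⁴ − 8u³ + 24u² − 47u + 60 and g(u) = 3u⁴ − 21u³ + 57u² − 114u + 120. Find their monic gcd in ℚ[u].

Apply the Euclidean algorithm:
  u⁴ − 8u³ + 24u² − 47u + 60 = (1/3)(3u⁴ − 21u³ + 57u² − 114u + 120) + (−u³ + 5u² − 9u + 20)
  3u⁴ − 21u³ + 57u² − 114u + 120 = (−3u + 6)(−u³ + 5u² − 9u + 20) + (0)
Last nonzero remainder: −u³ + 5u² − 9u + 20. Dividing through by −1 gives the monic gcd u³ − 5u² + 9u − 20.

u³ − 5u² + 9u − 20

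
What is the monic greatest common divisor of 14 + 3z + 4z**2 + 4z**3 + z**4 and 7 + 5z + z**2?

Repeated division with remainder:
  z**4 + 4z**3 + 4z**2 + 3z + 14 = (z**2 − z + 2)(z**2 + 5z + 7) + (0)
The last nonzero remainder z**2 + 5z + 7 is already monic.

7 + 5z + z**2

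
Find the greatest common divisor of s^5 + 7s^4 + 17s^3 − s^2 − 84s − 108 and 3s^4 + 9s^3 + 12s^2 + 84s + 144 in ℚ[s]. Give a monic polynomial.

Apply the Euclidean algorithm:
  s^5 + 7s^4 + 17s^3 − s^2 − 84s − 108 = ((1/3)s + 4/3)(3s^4 + 9s^3 + 12s^2 + 84s + 144) + (s^3 − 45s^2 − 244s − 300)
  3s^4 + 9s^3 + 12s^2 + 84s + 144 = (3s + 144)(s^3 − 45s^2 − 244s − 300) + (7224s^2 + 36120s + 43344)
  s^3 − 45s^2 − 244s − 300 = ((1/7224)s − 25/3612)(7224s^2 + 36120s + 43344) + (0)
Last nonzero remainder: 7224s^2 + 36120s + 43344. Dividing through by 7224 gives the monic gcd s^2 + 5s + 6.

s^2 + 5s + 6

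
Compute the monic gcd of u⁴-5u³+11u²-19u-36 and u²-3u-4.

u²-3u-4

Euclidean algorithm in ℚ[u]:
  u⁴-5u³+11u²-19u-36 = (u²-2u+9)(u²-3u-4) + (0)
The last nonzero remainder u²-3u-4 is already monic.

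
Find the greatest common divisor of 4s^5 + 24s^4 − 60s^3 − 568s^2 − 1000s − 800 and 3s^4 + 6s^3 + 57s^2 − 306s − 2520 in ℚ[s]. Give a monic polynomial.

s^2 − s − 20

Euclidean algorithm in ℚ[s]:
  4s^5 + 24s^4 − 60s^3 − 568s^2 − 1000s − 800 = ((4/3)s + 16/3)(3s^4 + 6s^3 + 57s^2 − 306s − 2520) + (−168s^3 − 464s^2 + 3992s + 12640)
  3s^4 + 6s^3 + 57s^2 − 306s − 2520 = (−(1/56)s + 2/147)(−168s^3 − 464s^2 + 3992s + 12640) + ((19786/147)s^2 − (19786/147)s − 395720/147)
  −168s^3 − 464s^2 + 3992s + 12640 = (−(12348/9893)s − 46452/9893)((19786/147)s^2 − (19786/147)s − 395720/147) + (0)
Last nonzero remainder: (19786/147)s^2 − (19786/147)s − 395720/147. Dividing through by 19786/147 gives the monic gcd s^2 − s − 20.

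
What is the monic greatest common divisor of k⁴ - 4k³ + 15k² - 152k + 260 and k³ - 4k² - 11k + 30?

k² - 7k + 10

Euclidean algorithm in ℚ[k]:
  k⁴ - 4k³ + 15k² - 152k + 260 = (k)(k³ - 4k² - 11k + 30) + (26k² - 182k + 260)
  k³ - 4k² - 11k + 30 = ((1/26)k + 3/26)(26k² - 182k + 260) + (0)
Last nonzero remainder: 26k² - 182k + 260. Dividing through by 26 gives the monic gcd k² - 7k + 10.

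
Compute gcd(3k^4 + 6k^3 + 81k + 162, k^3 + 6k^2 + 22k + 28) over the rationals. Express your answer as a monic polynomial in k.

k + 2

By polynomial division,
  3k^4 + 6k^3 + 81k + 162 = (3k - 12)(k^3 + 6k^2 + 22k + 28) + (6k^2 + 261k + 498)
  k^3 + 6k^2 + 22k + 28 = ((1/6)k - 25/4)(6k^2 + 261k + 498) + ((6281/4)k + 6281/2)
  6k^2 + 261k + 498 = ((24/6281)k + 996/6281)((6281/4)k + 6281/2) + (0)
Last nonzero remainder: (6281/4)k + 6281/2. Dividing through by 6281/4 gives the monic gcd k + 2.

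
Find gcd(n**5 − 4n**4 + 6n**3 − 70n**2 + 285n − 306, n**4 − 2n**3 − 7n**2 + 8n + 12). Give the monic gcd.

Euclidean algorithm in ℚ[n]:
  n**5 − 4n**4 + 6n**3 − 70n**2 + 285n − 306 = (n − 2)(n**4 − 2n**3 − 7n**2 + 8n + 12) + (9n**3 − 92n**2 + 289n − 282)
  n**4 − 2n**3 − 7n**2 + 8n + 12 = ((1/9)n + 74/81)(9n**3 − 92n**2 + 289n − 282) + ((3640/81)n**2 − (18200/81)n + 7280/27)
  9n**3 − 92n**2 + 289n − 282 = ((729/3640)n − 3807/3640)((3640/81)n**2 − (18200/81)n + 7280/27) + (0)
Last nonzero remainder: (3640/81)n**2 − (18200/81)n + 7280/27. Dividing through by 3640/81 gives the monic gcd n**2 − 5n + 6.

n**2 − 5n + 6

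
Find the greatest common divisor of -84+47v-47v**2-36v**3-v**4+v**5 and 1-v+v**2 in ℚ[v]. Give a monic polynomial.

1-v+v**2

Euclidean algorithm in ℚ[v]:
  v**5-v**4-36v**3-47v**2+47v-84 = (v**3-37v-84)(v**2-v+1) + (0)
The last nonzero remainder v**2-v+1 is already monic.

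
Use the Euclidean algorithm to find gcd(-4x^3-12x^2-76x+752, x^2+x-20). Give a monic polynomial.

Euclidean algorithm in ℚ[x]:
  -4x^3-12x^2-76x+752 = (-4x-8)(x^2+x-20) + (-148x+592)
  x^2+x-20 = (-(1/148)x-5/148)(-148x+592) + (0)
Last nonzero remainder: -148x+592. Dividing through by -148 gives the monic gcd x-4.

x-4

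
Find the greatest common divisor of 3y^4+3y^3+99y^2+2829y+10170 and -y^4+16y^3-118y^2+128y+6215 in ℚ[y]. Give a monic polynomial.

Repeated division with remainder:
  3y^4+3y^3+99y^2+2829y+10170 = (-3)(-y^4+16y^3-118y^2+128y+6215) + (51y^3-255y^2+3213y+28815)
  -y^4+16y^3-118y^2+128y+6215 = (-(1/51)y+11/51)(51y^3-255y^2+3213y+28815) + (0)
Last nonzero remainder: 51y^3-255y^2+3213y+28815. Dividing through by 51 gives the monic gcd y^3-5y^2+63y+565.

y^3-5y^2+63y+565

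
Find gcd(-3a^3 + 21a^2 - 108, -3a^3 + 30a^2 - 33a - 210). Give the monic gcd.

a + 2

Repeated division with remainder:
  -3a^3 + 21a^2 - 108 = (-3a^3 + 30a^2 - 33a - 210) + (-9a^2 + 33a + 102)
  -3a^3 + 30a^2 - 33a - 210 = ((1/3)a - 19/9)(-9a^2 + 33a + 102) + ((8/3)a + 16/3)
  -9a^2 + 33a + 102 = (-(27/8)a + 153/8)((8/3)a + 16/3) + (0)
Last nonzero remainder: (8/3)a + 16/3. Dividing through by 8/3 gives the monic gcd a + 2.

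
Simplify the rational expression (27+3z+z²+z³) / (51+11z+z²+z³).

(9-2z+z²)/(17-2z+z²)

Apply the Euclidean algorithm:
  z³+z²+3z+27 = (z³+z²+11z+51) + (-8z-24)
  z³+z²+11z+51 = (-(1/8)z²+(1/4)z-17/8)(-8z-24) + (0)
Last nonzero remainder: -8z-24. Dividing through by -8 gives the monic gcd z+3.
Cancel z+3 from numerator and denominator to get the reduced form.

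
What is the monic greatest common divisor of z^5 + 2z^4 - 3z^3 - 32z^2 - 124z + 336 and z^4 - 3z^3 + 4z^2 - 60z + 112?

Apply the Euclidean algorithm:
  z^5 + 2z^4 - 3z^3 - 32z^2 - 124z + 336 = (z + 5)(z^4 - 3z^3 + 4z^2 - 60z + 112) + (8z^3 + 8z^2 + 64z - 224)
  z^4 - 3z^3 + 4z^2 - 60z + 112 = ((1/8)z - 1/2)(8z^3 + 8z^2 + 64z - 224) + (0)
Last nonzero remainder: 8z^3 + 8z^2 + 64z - 224. Dividing through by 8 gives the monic gcd z^3 + z^2 + 8z - 28.

z^3 + z^2 + 8z - 28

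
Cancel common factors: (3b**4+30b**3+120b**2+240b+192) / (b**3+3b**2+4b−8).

(3b**2+18b+24)/(b−1)

Euclidean algorithm in ℚ[b]:
  3b**4+30b**3+120b**2+240b+192 = (3b+21)(b**3+3b**2+4b−8) + (45b**2+180b+360)
  b**3+3b**2+4b−8 = ((1/45)b−1/45)(45b**2+180b+360) + (0)
Last nonzero remainder: 45b**2+180b+360. Dividing through by 45 gives the monic gcd b**2+4b+8.
Cancel b**2+4b+8 from numerator and denominator to get the reduced form.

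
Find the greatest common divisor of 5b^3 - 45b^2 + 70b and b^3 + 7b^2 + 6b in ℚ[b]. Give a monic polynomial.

Apply the Euclidean algorithm:
  5b^3 - 45b^2 + 70b = (5)(b^3 + 7b^2 + 6b) + (-80b^2 + 40b)
  b^3 + 7b^2 + 6b = (-(1/80)b - 3/32)(-80b^2 + 40b) + ((39/4)b)
  -80b^2 + 40b = (-(320/39)b + 160/39)((39/4)b) + (0)
Last nonzero remainder: (39/4)b. Dividing through by 39/4 gives the monic gcd b.

b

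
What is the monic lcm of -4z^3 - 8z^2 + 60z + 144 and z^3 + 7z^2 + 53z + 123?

z^5 + 6z^4 + 34z^3 - 14z^2 - 759z - 1476

Euclidean algorithm in ℚ[z]:
  -4z^3 - 8z^2 + 60z + 144 = (-4)(z^3 + 7z^2 + 53z + 123) + (20z^2 + 272z + 636)
  z^3 + 7z^2 + 53z + 123 = ((1/20)z - 33/100)(20z^2 + 272z + 636) + ((2774/25)z + 8322/25)
  20z^2 + 272z + 636 = ((250/1387)z + 2650/1387)((2774/25)z + 8322/25) + (0)
Last nonzero remainder: (2774/25)z + 8322/25. Dividing through by 2774/25 gives the monic gcd z + 3.
Then lcm(f, g) = f·g / gcd(f, g); expanding and making the result monic gives the answer.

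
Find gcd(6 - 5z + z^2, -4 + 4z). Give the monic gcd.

Euclidean algorithm in ℚ[z]:
  z^2 - 5z + 6 = ((1/4)z - 1)(4z - 4) + (2)
  4z - 4 = (2z - 2)(2) + (0)
The last nonzero remainder is the constant 2, so the polynomials are coprime and gcd = 1.

1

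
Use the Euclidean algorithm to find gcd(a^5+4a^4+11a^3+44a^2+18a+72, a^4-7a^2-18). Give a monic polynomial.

a^2+2

Repeated division with remainder:
  a^5+4a^4+11a^3+44a^2+18a+72 = (a+4)(a^4-7a^2-18) + (18a^3+72a^2+36a+144)
  a^4-7a^2-18 = ((1/18)a-2/9)(18a^3+72a^2+36a+144) + (7a^2+14)
  18a^3+72a^2+36a+144 = ((18/7)a+72/7)(7a^2+14) + (0)
Last nonzero remainder: 7a^2+14. Dividing through by 7 gives the monic gcd a^2+2.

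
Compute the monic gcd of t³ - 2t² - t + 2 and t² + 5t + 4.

Repeated division with remainder:
  t³ - 2t² - t + 2 = (t - 7)(t² + 5t + 4) + (30t + 30)
  t² + 5t + 4 = ((1/30)t + 2/15)(30t + 30) + (0)
Last nonzero remainder: 30t + 30. Dividing through by 30 gives the monic gcd t + 1.

t + 1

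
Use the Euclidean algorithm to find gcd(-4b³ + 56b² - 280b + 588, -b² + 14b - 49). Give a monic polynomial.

b - 7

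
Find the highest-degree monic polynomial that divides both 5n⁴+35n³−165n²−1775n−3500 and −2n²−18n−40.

Repeated division with remainder:
  5n⁴+35n³−165n²−1775n−3500 = (−(5/2)n²+5n+175/2)(−2n²−18n−40) + (0)
Last nonzero remainder: −2n²−18n−40. Dividing through by −2 gives the monic gcd n²+9n+20.

n²+9n+20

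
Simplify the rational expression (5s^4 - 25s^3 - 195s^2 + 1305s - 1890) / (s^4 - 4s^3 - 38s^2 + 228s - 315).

(5s - 30)/(s - 5)

Repeated division with remainder:
  5s^4 - 25s^3 - 195s^2 + 1305s - 1890 = (5)(s^4 - 4s^3 - 38s^2 + 228s - 315) + (-5s^3 - 5s^2 + 165s - 315)
  s^4 - 4s^3 - 38s^2 + 228s - 315 = (-(1/5)s + 1)(-5s^3 - 5s^2 + 165s - 315) + (0)
Last nonzero remainder: -5s^3 - 5s^2 + 165s - 315. Dividing through by -5 gives the monic gcd s^3 + s^2 - 33s + 63.
Cancel s^3 + s^2 - 33s + 63 from numerator and denominator to get the reduced form.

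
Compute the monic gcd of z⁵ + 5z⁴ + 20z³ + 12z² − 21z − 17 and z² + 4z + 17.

z² + 4z + 17

Apply the Euclidean algorithm:
  z⁵ + 5z⁴ + 20z³ + 12z² − 21z − 17 = (z³ + z² − z − 1)(z² + 4z + 17) + (0)
The last nonzero remainder z² + 4z + 17 is already monic.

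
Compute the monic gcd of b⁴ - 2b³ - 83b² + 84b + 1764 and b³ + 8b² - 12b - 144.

Euclidean algorithm in ℚ[b]:
  b⁴ - 2b³ - 83b² + 84b + 1764 = (b - 10)(b³ + 8b² - 12b - 144) + (9b² + 108b + 324)
  b³ + 8b² - 12b - 144 = ((1/9)b - 4/9)(9b² + 108b + 324) + (0)
Last nonzero remainder: 9b² + 108b + 324. Dividing through by 9 gives the monic gcd b² + 12b + 36.

b² + 12b + 36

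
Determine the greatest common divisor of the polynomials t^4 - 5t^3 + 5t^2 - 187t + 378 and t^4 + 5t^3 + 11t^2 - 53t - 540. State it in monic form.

t^2 + 4t + 27

By polynomial division,
  t^4 - 5t^3 + 5t^2 - 187t + 378 = (t^4 + 5t^3 + 11t^2 - 53t - 540) + (-10t^3 - 6t^2 - 134t + 918)
  t^4 + 5t^3 + 11t^2 - 53t - 540 = (-(1/10)t - 11/25)(-10t^3 - 6t^2 - 134t + 918) + (-(126/25)t^2 - (504/25)t - 3402/25)
  -10t^3 - 6t^2 - 134t + 918 = ((125/63)t - 425/63)(-(126/25)t^2 - (504/25)t - 3402/25) + (0)
Last nonzero remainder: -(126/25)t^2 - (504/25)t - 3402/25. Dividing through by -126/25 gives the monic gcd t^2 + 4t + 27.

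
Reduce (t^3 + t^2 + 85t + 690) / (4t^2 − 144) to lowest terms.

(t^2 − 5t + 115)/(4t − 24)

Repeated division with remainder:
  t^3 + t^2 + 85t + 690 = ((1/4)t + 1/4)(4t^2 − 144) + (121t + 726)
  4t^2 − 144 = ((4/121)t − 24/121)(121t + 726) + (0)
Last nonzero remainder: 121t + 726. Dividing through by 121 gives the monic gcd t + 6.
Cancel t + 6 from numerator and denominator to get the reduced form.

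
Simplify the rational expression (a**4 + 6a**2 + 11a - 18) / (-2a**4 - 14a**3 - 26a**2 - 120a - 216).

By polynomial division,
  a**4 + 6a**2 + 11a - 18 = (-1/2)(-2a**4 - 14a**3 - 26a**2 - 120a - 216) + (-7a**3 - 7a**2 - 49a - 126)
  -2a**4 - 14a**3 - 26a**2 - 120a - 216 = ((2/7)a + 12/7)(-7a**3 - 7a**2 - 49a - 126) + (0)
Last nonzero remainder: -7a**3 - 7a**2 - 49a - 126. Dividing through by -7 gives the monic gcd a**3 + a**2 + 7a + 18.
Cancel a**3 + a**2 + 7a + 18 from numerator and denominator to get the reduced form.

(-a + 1)/(2a + 12)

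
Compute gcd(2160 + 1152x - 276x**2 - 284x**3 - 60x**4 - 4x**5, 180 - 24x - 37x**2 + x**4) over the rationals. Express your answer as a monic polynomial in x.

-30 - x + 6x**2 + x**3

Euclidean algorithm in ℚ[x]:
  -4x**5 - 60x**4 - 284x**3 - 276x**2 + 1152x + 2160 = (-4x - 60)(x**4 - 37x**2 - 24x + 180) + (-432x**3 - 2592x**2 + 432x + 12960)
  x**4 - 37x**2 - 24x + 180 = (-(1/432)x + 1/72)(-432x**3 - 2592x**2 + 432x + 12960) + (0)
Last nonzero remainder: -432x**3 - 2592x**2 + 432x + 12960. Dividing through by -432 gives the monic gcd x**3 + 6x**2 - x - 30.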